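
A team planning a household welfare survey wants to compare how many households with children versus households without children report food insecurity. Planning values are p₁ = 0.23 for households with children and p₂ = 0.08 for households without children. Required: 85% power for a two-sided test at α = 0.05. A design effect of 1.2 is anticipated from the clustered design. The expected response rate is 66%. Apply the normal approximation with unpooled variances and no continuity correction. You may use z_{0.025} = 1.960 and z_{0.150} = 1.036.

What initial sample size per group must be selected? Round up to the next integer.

n = 182 per group

n = (z_{α/2} + z_β)² · [p₁(1−p₁) + p₂(1−p₂)] / (p₁ − p₂)²
  = (1.960 + 1.036)² · (0.23·0.77 + 0.08·0.92) / (0.15)²
  = (2.996)² · (0.1771 + 0.0736) / 0.0225
  = 8.9760 · 0.2507 / 0.0225
  = 100.01
Design effect: 1.2 × 100.01 = 120.02.
Adjust for 66% response: 120.02 / 0.66 = 181.84.
Round up → n = 182 per group.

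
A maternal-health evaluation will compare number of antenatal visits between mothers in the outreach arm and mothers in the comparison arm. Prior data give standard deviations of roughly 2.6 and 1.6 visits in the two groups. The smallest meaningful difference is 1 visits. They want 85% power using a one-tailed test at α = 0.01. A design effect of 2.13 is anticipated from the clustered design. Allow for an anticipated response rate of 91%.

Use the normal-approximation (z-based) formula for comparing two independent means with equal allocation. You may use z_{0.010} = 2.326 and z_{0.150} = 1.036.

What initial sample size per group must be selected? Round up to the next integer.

n = (z_α + z_β)² · (σ₁² + σ₂²) / δ²
  = (2.326 + 1.036)² · (2.6² + 1.6² = 9.32) / 1²
  = 11.3030 · 9.32 / 1
  = 105.34
Design effect: 2.13 × 105.34 = 224.38.
Adjust for 91% response: 224.38 / 0.91 = 246.58.
Round up → n = 247 per group.

n = 247 per group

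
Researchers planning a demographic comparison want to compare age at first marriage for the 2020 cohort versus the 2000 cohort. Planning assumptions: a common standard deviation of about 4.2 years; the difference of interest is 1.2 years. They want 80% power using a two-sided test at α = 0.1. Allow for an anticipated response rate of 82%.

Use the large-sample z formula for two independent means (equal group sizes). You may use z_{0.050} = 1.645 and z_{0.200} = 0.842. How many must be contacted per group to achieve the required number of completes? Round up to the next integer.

n = (z_{α/2} + z_β)² · (σ₁² + σ₂²) / δ²
  = (1.645 + 0.842)² · (2·4.2² = 35.28) / 1.2²
  = 6.1852 · 35.28 / 1.44
  = 151.54
Adjust for 82% response: 151.54 / 0.82 = 184.80.
Round up → n = 185 per group.

n = 185 per group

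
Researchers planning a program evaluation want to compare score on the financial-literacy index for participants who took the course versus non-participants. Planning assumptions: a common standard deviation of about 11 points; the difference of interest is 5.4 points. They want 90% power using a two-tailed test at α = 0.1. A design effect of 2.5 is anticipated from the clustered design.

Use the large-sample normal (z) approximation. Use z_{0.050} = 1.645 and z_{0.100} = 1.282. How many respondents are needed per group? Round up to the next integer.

n = (z_{α/2} + z_β)² · (σ₁² + σ₂²) / δ²
  = (1.645 + 1.282)² · (2·11² = 242) / 5.4²
  = 8.5673 · 242 / 29.16
  = 71.10
Design effect: 2.5 × 71.10 = 177.75.
Round up → n = 178 per group.

n = 178 per group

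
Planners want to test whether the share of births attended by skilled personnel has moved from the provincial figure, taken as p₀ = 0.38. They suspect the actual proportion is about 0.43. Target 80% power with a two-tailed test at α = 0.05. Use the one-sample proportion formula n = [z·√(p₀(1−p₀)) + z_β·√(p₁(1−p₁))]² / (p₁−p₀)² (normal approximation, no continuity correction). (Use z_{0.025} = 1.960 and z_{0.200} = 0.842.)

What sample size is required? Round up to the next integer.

n = 749

n = [z_{α/2}·√(p₀q₀) + z_β·√(p₁q₁)]² / (p₁ − p₀)²
  = [1.960·√(0.38·0.62) + 0.842·√(0.43·0.57)]² / (0.05)²
  = [1.960·0.4854 + 0.842·0.4951]² / 0.0025
  = [1.3682]² / 0.0025
  = 748.80
Round up → n = 749.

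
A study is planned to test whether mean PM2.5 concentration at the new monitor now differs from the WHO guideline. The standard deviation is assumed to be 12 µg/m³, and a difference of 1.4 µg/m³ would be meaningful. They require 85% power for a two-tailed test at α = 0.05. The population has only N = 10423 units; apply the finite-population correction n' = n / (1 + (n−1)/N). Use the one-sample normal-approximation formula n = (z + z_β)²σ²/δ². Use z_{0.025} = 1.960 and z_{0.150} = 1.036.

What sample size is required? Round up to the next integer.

n = 621

n = (z_{α/2} + z_β)² · σ² / δ²
  = (1.960 + 1.036)² · 12² / 1.4²
  = 8.9760 · 144 / 1.96
  = 659.46
Finite-population correction (N = 10423): 659.46 / (1 + (659.46 − 1)/10423) = 620.28.
Round up → n = 621.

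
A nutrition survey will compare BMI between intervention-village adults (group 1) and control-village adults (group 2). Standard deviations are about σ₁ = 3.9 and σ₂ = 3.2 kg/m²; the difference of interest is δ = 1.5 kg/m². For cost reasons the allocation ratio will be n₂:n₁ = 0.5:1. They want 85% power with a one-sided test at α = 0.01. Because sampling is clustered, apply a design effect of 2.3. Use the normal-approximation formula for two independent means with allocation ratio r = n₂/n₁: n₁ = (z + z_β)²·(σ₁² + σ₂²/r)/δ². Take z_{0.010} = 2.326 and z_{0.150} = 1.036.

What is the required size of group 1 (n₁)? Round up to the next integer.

n₁ = 413

n₁ = (z_α + z_β)² · (σ₁² + σ₂²/r) / δ²
   = (2.326 + 1.036)² · (3.9² + 3.2²/0.5) / 1.5²
   = 11.3030 · (15.21 + 20.48) / 2.25
   = 11.3030 · 35.69 / 2.25
   = 179.29
Design effect: 2.3 × 179.29 = 412.37.
Round up → n₁ = 413; n₂ = r·n₁ = 0.5 × 413 = 207.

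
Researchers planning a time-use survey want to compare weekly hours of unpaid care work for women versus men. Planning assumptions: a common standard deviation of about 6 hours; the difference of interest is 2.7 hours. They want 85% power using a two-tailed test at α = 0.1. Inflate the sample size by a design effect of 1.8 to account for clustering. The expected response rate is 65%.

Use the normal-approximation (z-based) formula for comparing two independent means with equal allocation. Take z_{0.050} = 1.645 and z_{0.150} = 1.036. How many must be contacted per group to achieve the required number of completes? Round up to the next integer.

n = (z_{α/2} + z_β)² · (σ₁² + σ₂²) / δ²
  = (1.645 + 1.036)² · (2·6² = 72) / 2.7²
  = 7.1878 · 72 / 7.29
  = 70.99
Design effect: 1.8 × 70.99 = 127.78.
Adjust for 65% response: 127.78 / 0.65 = 196.59.
Round up → n = 197 per group.

n = 197 per group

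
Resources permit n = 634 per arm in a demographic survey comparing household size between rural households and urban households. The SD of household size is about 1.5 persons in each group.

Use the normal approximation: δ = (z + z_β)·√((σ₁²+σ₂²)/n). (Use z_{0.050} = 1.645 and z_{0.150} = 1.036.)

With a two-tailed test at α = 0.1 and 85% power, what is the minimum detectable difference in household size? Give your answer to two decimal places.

Minimum detectable difference ≈ 0.23 persons

δ = (z_{α/2} + z_β) · √((σ₁²+σ₂²)/n)
  = (1.645 + 1.036) · √(4.5/634)
  = 2.681 · √0.0071
  = 2.681 · 0.0842
  = 0.2259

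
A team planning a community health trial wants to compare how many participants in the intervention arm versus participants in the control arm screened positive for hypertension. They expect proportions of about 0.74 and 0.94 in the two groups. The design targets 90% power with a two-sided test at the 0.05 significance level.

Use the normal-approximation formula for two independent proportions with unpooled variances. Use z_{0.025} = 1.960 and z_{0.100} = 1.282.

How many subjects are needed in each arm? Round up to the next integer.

n = 66 per group

n = (z_{α/2} + z_β)² · [p₁(1−p₁) + p₂(1−p₂)] / (p₁ − p₂)²
  = (1.960 + 1.282)² · (0.74·0.26 + 0.94·0.06) / (-0.20)²
  = (3.242)² · (0.1924 + 0.0564) / 0.0400
  = 10.5106 · 0.2488 / 0.0400
  = 65.38
Round up → n = 66 per group.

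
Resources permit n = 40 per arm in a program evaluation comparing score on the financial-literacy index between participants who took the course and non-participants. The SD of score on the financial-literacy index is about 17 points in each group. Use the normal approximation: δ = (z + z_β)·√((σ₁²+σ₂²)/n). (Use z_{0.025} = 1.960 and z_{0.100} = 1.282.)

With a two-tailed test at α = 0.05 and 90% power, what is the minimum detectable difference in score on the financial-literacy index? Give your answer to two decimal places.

δ = (z_{α/2} + z_β) · √((σ₁²+σ₂²)/n)
  = (1.960 + 1.282) · √(578/40)
  = 3.242 · √14.45
  = 3.242 · 3.8013
  = 12.3239

Minimum detectable difference ≈ 12.32 points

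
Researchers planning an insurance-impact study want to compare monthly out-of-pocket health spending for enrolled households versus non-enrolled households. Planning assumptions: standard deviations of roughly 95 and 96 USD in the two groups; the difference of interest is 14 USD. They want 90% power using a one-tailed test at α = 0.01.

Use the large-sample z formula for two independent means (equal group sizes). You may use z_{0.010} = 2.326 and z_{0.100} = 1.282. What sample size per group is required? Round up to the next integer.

n = (z_α + z_β)² · (σ₁² + σ₂²) / δ²
  = (2.326 + 1.282)² · (95² + 96² = 18241) / 14²
  = 13.0177 · 18241 / 196
  = 1211.51
Round up → n = 1212 per group.

n = 1212 per group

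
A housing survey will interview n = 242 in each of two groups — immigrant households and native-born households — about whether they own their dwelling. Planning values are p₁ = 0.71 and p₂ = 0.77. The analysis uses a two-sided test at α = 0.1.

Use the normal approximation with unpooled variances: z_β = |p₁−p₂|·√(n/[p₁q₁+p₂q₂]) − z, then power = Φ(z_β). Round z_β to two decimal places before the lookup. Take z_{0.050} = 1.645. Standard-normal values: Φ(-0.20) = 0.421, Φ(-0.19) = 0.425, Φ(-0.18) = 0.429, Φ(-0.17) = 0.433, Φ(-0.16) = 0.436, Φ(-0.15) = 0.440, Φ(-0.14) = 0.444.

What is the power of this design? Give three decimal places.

z_β = |p₁−p₂|·√(n/[p₁q₁+p₂q₂]) − z_{α/2}
    = 0.06 · √(242/0.3830) − 1.645
    = 0.06 · 25.1367 − 1.645
    = 1.5082 − 1.645 = -0.1368 → -0.14
Power = Φ(-0.14) = 0.444.

Power ≈ 0.444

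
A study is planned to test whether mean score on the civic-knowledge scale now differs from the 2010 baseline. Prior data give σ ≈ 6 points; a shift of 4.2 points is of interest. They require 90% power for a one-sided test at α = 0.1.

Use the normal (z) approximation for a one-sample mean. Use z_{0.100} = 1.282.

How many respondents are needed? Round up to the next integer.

n = (z_α + z_β)² · σ² / δ²
  = (1.282 + 1.282)² · 6² / 4.2²
  = 6.5741 · 36 / 17.64
  = 13.42
Round up → n = 14.

n = 14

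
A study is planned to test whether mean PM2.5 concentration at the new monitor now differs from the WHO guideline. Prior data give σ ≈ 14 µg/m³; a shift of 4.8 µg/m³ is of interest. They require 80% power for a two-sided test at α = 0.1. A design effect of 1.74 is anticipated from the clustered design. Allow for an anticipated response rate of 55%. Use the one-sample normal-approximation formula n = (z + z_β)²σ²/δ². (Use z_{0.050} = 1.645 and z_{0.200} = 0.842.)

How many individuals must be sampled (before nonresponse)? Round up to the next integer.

n = (z_{α/2} + z_β)² · σ² / δ²
  = (1.645 + 0.842)² · 14² / 4.8²
  = 6.1852 · 196 / 23.04
  = 52.62
Design effect: 1.74 × 52.62 = 91.55.
Adjust for 55% response: 91.55 / 0.55 = 166.46.
Round up → n = 167.

n = 167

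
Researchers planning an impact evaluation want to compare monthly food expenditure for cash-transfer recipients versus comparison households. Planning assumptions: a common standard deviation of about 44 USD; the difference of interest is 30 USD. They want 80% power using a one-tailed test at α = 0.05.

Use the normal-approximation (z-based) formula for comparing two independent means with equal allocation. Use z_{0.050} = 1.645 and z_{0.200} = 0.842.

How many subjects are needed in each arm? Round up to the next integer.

n = 27 per group

n = (z_α + z_β)² · (σ₁² + σ₂²) / δ²
  = (1.645 + 0.842)² · (2·44² = 3872) / 30²
  = 6.1852 · 3872 / 900
  = 26.61
Round up → n = 27 per group.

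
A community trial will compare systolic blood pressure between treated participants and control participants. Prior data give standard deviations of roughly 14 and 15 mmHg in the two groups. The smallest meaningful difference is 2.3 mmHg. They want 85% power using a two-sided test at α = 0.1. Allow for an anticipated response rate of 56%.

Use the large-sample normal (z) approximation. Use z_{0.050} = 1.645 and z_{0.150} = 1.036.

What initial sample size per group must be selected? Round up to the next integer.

n = 1022 per group

n = (z_{α/2} + z_β)² · (σ₁² + σ₂²) / δ²
  = (1.645 + 1.036)² · (14² + 15² = 421) / 2.3²
  = 7.1878 · 421 / 5.29
  = 572.03
Adjust for 56% response: 572.03 / 0.56 = 1021.49.
Round up → n = 1022 per group.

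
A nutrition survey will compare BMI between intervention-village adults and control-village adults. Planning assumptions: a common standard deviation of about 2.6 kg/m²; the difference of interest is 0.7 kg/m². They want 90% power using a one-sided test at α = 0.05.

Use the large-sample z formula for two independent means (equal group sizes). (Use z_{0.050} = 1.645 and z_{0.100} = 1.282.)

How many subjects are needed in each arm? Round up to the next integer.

n = (z_α + z_β)² · (σ₁² + σ₂²) / δ²
  = (1.645 + 1.282)² · (2·2.6² = 13.52) / 0.7²
  = 8.5673 · 13.52 / 0.49
  = 236.39
Round up → n = 237 per group.

n = 237 per group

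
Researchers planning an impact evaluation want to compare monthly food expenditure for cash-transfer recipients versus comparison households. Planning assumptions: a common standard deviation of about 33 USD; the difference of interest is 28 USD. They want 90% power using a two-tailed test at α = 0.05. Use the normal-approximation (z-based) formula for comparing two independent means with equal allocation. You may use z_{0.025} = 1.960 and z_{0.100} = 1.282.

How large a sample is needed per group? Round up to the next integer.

n = (z_{α/2} + z_β)² · (σ₁² + σ₂²) / δ²
  = (1.960 + 1.282)² · (2·33² = 2178) / 28²
  = 10.5106 · 2178 / 784
  = 29.20
Round up → n = 30 per group.

n = 30 per group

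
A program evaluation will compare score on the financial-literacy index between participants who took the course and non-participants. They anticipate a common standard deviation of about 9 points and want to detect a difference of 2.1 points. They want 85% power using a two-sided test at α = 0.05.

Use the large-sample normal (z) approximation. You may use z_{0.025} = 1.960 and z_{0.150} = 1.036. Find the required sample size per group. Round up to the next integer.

n = 330 per group

n = (z_{α/2} + z_β)² · (σ₁² + σ₂²) / δ²
  = (1.960 + 1.036)² · (2·9² = 162) / 2.1²
  = 8.9760 · 162 / 4.41
  = 329.73
Round up → n = 330 per group.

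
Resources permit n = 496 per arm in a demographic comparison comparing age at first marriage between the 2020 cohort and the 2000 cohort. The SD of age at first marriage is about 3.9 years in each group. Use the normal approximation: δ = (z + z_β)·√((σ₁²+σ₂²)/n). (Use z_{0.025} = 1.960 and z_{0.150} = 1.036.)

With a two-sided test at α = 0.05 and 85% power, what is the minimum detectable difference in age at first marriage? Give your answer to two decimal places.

Minimum detectable difference ≈ 0.74 years

δ = (z_{α/2} + z_β) · √((σ₁²+σ₂²)/n)
  = (1.960 + 1.036) · √(30.42/496)
  = 2.996 · √0.06133
  = 2.996 · 0.2477
  = 0.7420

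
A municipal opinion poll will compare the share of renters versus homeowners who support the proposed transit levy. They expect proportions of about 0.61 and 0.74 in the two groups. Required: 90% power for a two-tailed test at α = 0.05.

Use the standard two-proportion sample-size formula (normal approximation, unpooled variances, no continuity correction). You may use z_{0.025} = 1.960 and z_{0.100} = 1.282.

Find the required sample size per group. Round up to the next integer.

n = (z_{α/2} + z_β)² · [p₁(1−p₁) + p₂(1−p₂)] / (p₁ − p₂)²
  = (1.960 + 1.282)² · (0.61·0.39 + 0.74·0.26) / (-0.13)²
  = (3.242)² · (0.2379 + 0.1924) / 0.0169
  = 10.5106 · 0.4303 / 0.0169
  = 267.62
Round up → n = 268 per group.

n = 268 per group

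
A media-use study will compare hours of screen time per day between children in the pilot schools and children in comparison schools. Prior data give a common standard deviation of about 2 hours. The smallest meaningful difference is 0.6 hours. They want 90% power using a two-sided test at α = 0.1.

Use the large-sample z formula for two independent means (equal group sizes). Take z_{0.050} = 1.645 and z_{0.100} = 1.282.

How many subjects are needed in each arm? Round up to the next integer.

n = 191 per group

n = (z_{α/2} + z_β)² · (σ₁² + σ₂²) / δ²
  = (1.645 + 1.282)² · (2·2² = 8) / 0.6²
  = 8.5673 · 8 / 0.36
  = 190.39
Round up → n = 191 per group.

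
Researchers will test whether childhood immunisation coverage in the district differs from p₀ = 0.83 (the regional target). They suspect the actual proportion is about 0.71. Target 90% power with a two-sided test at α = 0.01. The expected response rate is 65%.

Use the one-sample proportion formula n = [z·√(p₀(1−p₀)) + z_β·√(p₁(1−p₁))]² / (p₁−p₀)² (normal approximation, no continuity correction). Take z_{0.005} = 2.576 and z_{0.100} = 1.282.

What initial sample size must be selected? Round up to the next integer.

n = 257

n = [z_{α/2}·√(p₀q₀) + z_β·√(p₁q₁)]² / (p₁ − p₀)²
  = [2.576·√(0.83·0.17) + 1.282·√(0.71·0.29)]² / (-0.12)²
  = [2.576·0.3756 + 1.282·0.4538]² / 0.0144
  = [1.5494]² / 0.0144
  = 166.70
Adjust for 65% response: 166.70 / 0.65 = 256.46.
Round up → n = 257.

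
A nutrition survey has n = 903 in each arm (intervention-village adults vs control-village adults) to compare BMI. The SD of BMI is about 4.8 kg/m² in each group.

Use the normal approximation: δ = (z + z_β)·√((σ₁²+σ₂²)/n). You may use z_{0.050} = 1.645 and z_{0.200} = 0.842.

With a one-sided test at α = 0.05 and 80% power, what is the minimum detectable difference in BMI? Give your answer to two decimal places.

Minimum detectable difference ≈ 0.56 kg/m²

δ = (z_α + z_β) · √((σ₁²+σ₂²)/n)
  = (1.645 + 0.842) · √(46.08/903)
  = 2.487 · √0.05103
  = 2.487 · 0.2259
  = 0.5618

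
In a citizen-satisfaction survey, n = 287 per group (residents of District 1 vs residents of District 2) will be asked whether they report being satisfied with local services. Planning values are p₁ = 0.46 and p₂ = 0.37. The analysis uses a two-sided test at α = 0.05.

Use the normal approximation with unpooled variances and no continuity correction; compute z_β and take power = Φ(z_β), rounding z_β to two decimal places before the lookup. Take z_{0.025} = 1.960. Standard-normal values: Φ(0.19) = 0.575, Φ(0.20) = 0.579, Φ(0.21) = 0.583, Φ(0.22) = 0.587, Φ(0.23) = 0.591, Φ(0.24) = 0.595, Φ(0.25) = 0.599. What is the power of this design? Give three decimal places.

Power ≈ 0.595

z_β = |p₁−p₂|·√(n/[p₁q₁+p₂q₂]) − z_{α/2}
    = 0.09 · √(287/0.4815) − 1.960
    = 0.09 · 24.4142 − 1.960
    = 2.1973 − 1.960 = 0.2373 → 0.24
Power = Φ(0.24) = 0.595.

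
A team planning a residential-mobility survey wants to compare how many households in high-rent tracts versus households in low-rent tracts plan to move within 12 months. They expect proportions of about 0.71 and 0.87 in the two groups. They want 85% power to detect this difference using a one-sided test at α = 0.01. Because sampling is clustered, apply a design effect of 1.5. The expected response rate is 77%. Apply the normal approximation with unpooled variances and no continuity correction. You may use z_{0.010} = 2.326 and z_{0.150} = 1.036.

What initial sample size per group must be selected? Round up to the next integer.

n = (z_α + z_β)² · [p₁(1−p₁) + p₂(1−p₂)] / (p₁ − p₂)²
  = (2.326 + 1.036)² · (0.71·0.29 + 0.87·0.13) / (-0.16)²
  = (3.362)² · (0.2059 + 0.1131) / 0.0256
  = 11.3030 · 0.3190 / 0.0256
  = 140.85
Design effect: 1.5 × 140.85 = 211.27.
Adjust for 77% response: 211.27 / 0.77 = 274.38.
Round up → n = 275 per group.

n = 275 per group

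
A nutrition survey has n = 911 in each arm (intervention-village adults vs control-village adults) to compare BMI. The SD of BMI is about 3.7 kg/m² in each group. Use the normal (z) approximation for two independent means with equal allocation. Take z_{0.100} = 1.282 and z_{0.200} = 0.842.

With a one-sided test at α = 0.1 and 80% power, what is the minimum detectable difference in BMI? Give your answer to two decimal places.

δ = (z_α + z_β) · √((σ₁²+σ₂²)/n)
  = (1.282 + 0.842) · √(27.38/911)
  = 2.124 · √0.03005
  = 2.124 · 0.1734
  = 0.3682

Minimum detectable difference ≈ 0.37 kg/m²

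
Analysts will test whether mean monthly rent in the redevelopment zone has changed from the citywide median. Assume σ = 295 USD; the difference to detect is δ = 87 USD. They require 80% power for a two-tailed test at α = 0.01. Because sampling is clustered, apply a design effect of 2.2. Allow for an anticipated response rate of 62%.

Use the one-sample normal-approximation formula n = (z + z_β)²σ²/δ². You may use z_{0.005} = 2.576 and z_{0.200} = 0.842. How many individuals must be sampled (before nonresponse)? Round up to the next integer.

n = (z_{α/2} + z_β)² · σ² / δ²
  = (2.576 + 0.842)² · 295² / 87²
  = 11.6827 · 87025 / 7569
  = 134.32
Design effect: 2.2 × 134.32 = 295.51.
Adjust for 62% response: 295.51 / 0.62 = 476.63.
Round up → n = 477.

n = 477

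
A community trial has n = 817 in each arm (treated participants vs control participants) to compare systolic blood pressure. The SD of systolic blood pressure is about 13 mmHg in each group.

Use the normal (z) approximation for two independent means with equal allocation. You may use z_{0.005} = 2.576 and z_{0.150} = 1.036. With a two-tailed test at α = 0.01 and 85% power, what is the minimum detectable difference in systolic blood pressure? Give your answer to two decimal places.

Minimum detectable difference ≈ 2.32 mmHg

δ = (z_{α/2} + z_β) · √((σ₁²+σ₂²)/n)
  = (2.576 + 1.036) · √(338/817)
  = 3.612 · √0.41371
  = 3.612 · 0.6432
  = 2.3232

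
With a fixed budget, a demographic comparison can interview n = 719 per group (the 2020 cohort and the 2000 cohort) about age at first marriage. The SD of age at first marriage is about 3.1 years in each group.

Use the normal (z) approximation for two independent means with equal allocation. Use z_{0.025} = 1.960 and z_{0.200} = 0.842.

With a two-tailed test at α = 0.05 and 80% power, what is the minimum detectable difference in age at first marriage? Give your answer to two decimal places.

Minimum detectable difference ≈ 0.46 years

δ = (z_{α/2} + z_β) · √((σ₁²+σ₂²)/n)
  = (1.960 + 0.842) · √(19.22/719)
  = 2.802 · √0.02673
  = 2.802 · 0.1635
  = 0.4581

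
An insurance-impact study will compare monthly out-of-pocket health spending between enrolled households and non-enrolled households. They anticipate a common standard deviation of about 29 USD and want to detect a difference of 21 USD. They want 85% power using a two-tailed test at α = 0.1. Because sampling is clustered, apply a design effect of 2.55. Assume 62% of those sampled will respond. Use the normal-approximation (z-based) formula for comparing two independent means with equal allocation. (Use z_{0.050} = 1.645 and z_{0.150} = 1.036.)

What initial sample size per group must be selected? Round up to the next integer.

n = (z_{α/2} + z_β)² · (σ₁² + σ₂²) / δ²
  = (1.645 + 1.036)² · (2·29² = 1682) / 21²
  = 7.1878 · 1682 / 441
  = 27.41
Design effect: 2.55 × 27.41 = 69.91.
Adjust for 62% response: 69.91 / 0.62 = 112.75.
Round up → n = 113 per group.

n = 113 per group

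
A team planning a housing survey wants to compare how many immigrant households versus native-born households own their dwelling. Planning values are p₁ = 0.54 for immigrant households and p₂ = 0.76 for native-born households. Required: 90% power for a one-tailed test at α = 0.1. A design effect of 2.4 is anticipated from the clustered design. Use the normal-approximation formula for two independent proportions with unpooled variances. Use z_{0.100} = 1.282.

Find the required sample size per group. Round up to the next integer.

n = 141 per group

n = (z_α + z_β)² · [p₁(1−p₁) + p₂(1−p₂)] / (p₁ − p₂)²
  = (1.282 + 1.282)² · (0.54·0.46 + 0.76·0.24) / (-0.22)²
  = (2.564)² · (0.2484 + 0.1824) / 0.0484
  = 6.5741 · 0.4308 / 0.0484
  = 58.51
Design effect: 2.4 × 58.51 = 140.44.
Round up → n = 141 per group.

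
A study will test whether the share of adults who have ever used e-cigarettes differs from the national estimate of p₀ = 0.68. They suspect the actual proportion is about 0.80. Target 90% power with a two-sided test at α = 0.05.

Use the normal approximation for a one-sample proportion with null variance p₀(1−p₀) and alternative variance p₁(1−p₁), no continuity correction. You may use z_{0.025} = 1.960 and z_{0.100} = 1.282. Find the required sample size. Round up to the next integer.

n = 142

n = [z_{α/2}·√(p₀q₀) + z_β·√(p₁q₁)]² / (p₁ − p₀)²
  = [1.960·√(0.68·0.32) + 1.282·√(0.80·0.20)]² / (0.12)²
  = [1.960·0.4665 + 1.282·0.4000]² / 0.0144
  = [1.4271]² / 0.0144
  = 141.43
Round up → n = 142.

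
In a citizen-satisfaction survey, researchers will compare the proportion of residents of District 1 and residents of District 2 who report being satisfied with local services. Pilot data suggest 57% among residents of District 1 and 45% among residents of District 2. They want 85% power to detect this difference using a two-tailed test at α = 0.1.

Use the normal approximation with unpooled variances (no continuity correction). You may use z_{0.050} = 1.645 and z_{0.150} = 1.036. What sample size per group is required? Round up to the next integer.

n = (z_{α/2} + z_β)² · [p₁(1−p₁) + p₂(1−p₂)] / (p₁ − p₂)²
  = (1.645 + 1.036)² · (0.57·0.43 + 0.45·0.55) / (0.12)²
  = (2.681)² · (0.2451 + 0.2475) / 0.0144
  = 7.1878 · 0.4926 / 0.0144
  = 245.88
Round up → n = 246 per group.

n = 246 per group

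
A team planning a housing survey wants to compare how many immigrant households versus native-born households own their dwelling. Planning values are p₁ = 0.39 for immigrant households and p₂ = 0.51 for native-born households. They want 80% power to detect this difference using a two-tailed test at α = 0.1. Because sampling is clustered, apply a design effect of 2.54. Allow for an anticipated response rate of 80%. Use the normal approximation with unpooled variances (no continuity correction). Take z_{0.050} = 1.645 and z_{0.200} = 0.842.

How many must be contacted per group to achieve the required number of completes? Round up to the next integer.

n = 666 per group

n = (z_{α/2} + z_β)² · [p₁(1−p₁) + p₂(1−p₂)] / (p₁ − p₂)²
  = (1.645 + 0.842)² · (0.39·0.61 + 0.51·0.49) / (-0.12)²
  = (2.487)² · (0.2379 + 0.2499) / 0.0144
  = 6.1852 · 0.4878 / 0.0144
  = 209.52
Design effect: 2.54 × 209.52 = 532.19.
Adjust for 80% response: 532.19 / 0.80 = 665.23.
Round up → n = 666 per group.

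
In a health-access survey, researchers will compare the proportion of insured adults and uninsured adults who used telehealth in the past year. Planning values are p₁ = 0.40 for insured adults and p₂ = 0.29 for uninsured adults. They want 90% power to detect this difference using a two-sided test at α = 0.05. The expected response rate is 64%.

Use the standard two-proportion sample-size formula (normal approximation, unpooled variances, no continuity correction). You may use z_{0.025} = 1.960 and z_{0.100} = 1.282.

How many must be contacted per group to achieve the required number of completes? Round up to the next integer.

n = 606 per group

n = (z_{α/2} + z_β)² · [p₁(1−p₁) + p₂(1−p₂)] / (p₁ − p₂)²
  = (1.960 + 1.282)² · (0.40·0.60 + 0.29·0.71) / (0.11)²
  = (3.242)² · (0.2400 + 0.2059) / 0.0121
  = 10.5106 · 0.4459 / 0.0121
  = 387.33
Adjust for 64% response: 387.33 / 0.64 = 605.20.
Round up → n = 606 per group.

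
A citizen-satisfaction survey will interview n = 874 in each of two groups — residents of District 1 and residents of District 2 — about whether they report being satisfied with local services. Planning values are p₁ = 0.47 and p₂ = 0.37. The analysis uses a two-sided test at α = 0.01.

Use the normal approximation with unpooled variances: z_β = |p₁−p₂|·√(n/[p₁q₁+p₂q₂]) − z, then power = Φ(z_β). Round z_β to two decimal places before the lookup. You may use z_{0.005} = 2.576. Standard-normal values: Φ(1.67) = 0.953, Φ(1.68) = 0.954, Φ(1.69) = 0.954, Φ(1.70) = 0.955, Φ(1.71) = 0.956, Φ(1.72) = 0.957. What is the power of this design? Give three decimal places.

z_β = |p₁−p₂|·√(n/[p₁q₁+p₂q₂]) − z_{α/2}
    = 0.10 · √(874/0.4822) − 2.576
    = 0.10 · 42.5738 − 2.576
    = 4.2574 − 2.576 = 1.6814 → 1.68
Power = Φ(1.68) = 0.954.

Power ≈ 0.954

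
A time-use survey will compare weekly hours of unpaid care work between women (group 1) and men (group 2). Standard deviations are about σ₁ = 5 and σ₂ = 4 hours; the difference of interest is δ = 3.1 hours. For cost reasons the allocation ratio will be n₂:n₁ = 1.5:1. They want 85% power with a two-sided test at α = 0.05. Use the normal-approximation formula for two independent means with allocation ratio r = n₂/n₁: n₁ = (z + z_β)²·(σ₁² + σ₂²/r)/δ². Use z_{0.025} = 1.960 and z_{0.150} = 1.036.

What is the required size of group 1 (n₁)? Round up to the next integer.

n₁ = (z_{α/2} + z_β)² · (σ₁² + σ₂²/r) / δ²
   = (1.960 + 1.036)² · (5² + 4²/1.5) / 3.1²
   = 8.9760 · (25 + 10.6667) / 9.61
   = 8.9760 · 35.6667 / 9.61
   = 33.31
Round up → n₁ = 34; n₂ = r·n₁ = 1.5 × 34 = 51.

n₁ = 34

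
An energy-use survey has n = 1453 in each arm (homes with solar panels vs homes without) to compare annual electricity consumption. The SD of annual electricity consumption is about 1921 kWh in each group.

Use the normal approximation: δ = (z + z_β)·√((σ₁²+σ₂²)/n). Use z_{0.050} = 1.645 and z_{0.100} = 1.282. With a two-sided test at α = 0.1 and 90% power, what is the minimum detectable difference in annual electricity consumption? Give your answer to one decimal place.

δ = (z_{α/2} + z_β) · √((σ₁²+σ₂²)/n)
  = (1.645 + 1.282) · √(7380482/1453)
  = 2.927 · √5079.5
  = 2.927 · 71.2705
  = 208.6086

Minimum detectable difference ≈ 208.6 kWh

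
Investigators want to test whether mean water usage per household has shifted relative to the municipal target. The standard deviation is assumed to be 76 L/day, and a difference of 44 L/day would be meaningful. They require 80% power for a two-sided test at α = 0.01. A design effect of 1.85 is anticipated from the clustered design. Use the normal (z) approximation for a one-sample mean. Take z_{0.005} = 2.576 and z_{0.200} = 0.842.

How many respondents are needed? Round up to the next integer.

n = (z_{α/2} + z_β)² · σ² / δ²
  = (2.576 + 0.842)² · 76² / 44²
  = 11.6827 · 5776 / 1936
  = 34.86
Design effect: 1.85 × 34.86 = 64.48.
Round up → n = 65.

n = 65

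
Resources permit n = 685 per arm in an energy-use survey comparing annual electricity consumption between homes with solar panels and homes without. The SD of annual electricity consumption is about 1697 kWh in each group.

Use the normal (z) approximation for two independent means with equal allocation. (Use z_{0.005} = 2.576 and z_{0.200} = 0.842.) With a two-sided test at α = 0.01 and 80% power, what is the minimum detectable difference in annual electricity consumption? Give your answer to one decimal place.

Minimum detectable difference ≈ 313.4 kWh

δ = (z_{α/2} + z_β) · √((σ₁²+σ₂²)/n)
  = (2.576 + 0.842) · √(5759618/685)
  = 3.418 · √8408.2
  = 3.418 · 91.6962
  = 313.4178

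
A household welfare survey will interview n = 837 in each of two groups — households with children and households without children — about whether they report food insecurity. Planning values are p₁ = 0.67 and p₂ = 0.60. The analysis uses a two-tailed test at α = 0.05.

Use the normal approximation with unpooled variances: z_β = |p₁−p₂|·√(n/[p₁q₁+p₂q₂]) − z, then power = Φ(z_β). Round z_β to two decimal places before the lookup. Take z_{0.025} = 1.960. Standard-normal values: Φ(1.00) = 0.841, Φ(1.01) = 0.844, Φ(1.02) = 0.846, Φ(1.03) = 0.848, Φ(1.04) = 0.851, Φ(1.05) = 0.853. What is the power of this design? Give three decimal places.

z_β = |p₁−p₂|·√(n/[p₁q₁+p₂q₂]) − z_{α/2}
    = 0.07 · √(837/0.4611) − 1.960
    = 0.07 · 42.6055 − 1.960
    = 2.9824 − 1.960 = 1.0224 → 1.02
Power = Φ(1.02) = 0.846.

Power ≈ 0.846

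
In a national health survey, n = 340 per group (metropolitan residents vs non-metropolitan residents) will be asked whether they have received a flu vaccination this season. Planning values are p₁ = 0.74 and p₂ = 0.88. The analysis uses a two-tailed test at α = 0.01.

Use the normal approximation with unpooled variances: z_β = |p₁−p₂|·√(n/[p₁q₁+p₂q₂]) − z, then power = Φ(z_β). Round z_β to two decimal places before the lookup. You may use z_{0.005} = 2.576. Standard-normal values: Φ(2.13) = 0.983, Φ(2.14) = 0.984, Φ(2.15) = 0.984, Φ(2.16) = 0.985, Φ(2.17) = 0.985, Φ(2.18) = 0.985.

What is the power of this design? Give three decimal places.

Power ≈ 0.984

z_β = |p₁−p₂|·√(n/[p₁q₁+p₂q₂]) − z_{α/2}
    = 0.14 · √(340/0.2980) − 2.576
    = 0.14 · 33.7778 − 2.576
    = 4.7289 − 2.576 = 2.1529 → 2.15
Power = Φ(2.15) = 0.984.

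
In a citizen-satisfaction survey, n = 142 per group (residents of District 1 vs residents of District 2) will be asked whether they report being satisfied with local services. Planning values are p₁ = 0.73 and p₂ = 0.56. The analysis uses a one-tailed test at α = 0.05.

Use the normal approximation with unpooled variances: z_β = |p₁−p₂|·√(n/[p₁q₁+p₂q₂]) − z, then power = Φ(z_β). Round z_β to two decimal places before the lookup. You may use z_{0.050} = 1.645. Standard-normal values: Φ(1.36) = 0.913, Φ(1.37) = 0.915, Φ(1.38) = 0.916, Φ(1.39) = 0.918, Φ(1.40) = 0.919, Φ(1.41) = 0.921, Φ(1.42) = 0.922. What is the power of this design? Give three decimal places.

z_β = |p₁−p₂|·√(n/[p₁q₁+p₂q₂]) − z_α
    = 0.17 · √(142/0.4435) − 1.645
    = 0.17 · 17.8936 − 1.645
    = 3.0419 − 1.645 = 1.3969 → 1.40
Power = Φ(1.40) = 0.919.

Power ≈ 0.919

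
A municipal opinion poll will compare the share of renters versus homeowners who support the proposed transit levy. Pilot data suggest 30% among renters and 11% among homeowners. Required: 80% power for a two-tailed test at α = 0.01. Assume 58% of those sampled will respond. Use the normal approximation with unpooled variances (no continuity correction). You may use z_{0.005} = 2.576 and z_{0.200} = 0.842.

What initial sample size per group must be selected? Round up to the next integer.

n = 172 per group

n = (z_{α/2} + z_β)² · [p₁(1−p₁) + p₂(1−p₂)] / (p₁ − p₂)²
  = (2.576 + 0.842)² · (0.30·0.70 + 0.11·0.89) / (0.19)²
  = (3.418)² · (0.2100 + 0.0979) / 0.0361
  = 11.6827 · 0.3079 / 0.0361
  = 99.64
Adjust for 58% response: 99.64 / 0.58 = 171.80.
Round up → n = 172 per group.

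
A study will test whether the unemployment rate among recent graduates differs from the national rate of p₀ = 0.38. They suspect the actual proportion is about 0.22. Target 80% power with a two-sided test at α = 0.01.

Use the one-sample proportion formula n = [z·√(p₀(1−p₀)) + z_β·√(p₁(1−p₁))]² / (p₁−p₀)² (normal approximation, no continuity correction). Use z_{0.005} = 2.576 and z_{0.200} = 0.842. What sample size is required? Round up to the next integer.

n = [z_{α/2}·√(p₀q₀) + z_β·√(p₁q₁)]² / (p₁ − p₀)²
  = [2.576·√(0.38·0.62) + 0.842·√(0.22·0.78)]² / (-0.16)²
  = [2.576·0.4854 + 0.842·0.4142]² / 0.0256
  = [1.5992]² / 0.0256
  = 99.89
Round up → n = 100.

n = 100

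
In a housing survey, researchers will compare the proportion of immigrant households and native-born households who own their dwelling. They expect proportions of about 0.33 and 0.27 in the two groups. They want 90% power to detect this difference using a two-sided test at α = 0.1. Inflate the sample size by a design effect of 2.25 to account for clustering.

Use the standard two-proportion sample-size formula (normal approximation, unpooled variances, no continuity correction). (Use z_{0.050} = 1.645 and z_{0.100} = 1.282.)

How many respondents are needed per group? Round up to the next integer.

n = (z_{α/2} + z_β)² · [p₁(1−p₁) + p₂(1−p₂)] / (p₁ − p₂)²
  = (1.645 + 1.282)² · (0.33·0.67 + 0.27·0.73) / (0.06)²
  = (2.927)² · (0.2211 + 0.1971) / 0.0036
  = 8.5673 · 0.4182 / 0.0036
  = 995.24
Design effect: 2.25 × 995.24 = 2239.29.
Round up → n = 2240 per group.

n = 2240 per group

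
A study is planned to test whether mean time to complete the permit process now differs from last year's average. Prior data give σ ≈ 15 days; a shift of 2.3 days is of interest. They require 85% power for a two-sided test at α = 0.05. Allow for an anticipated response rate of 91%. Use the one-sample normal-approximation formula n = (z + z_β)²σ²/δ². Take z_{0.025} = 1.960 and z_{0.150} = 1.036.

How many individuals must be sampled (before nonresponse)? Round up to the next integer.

n = (z_{α/2} + z_β)² · σ² / δ²
  = (1.960 + 1.036)² · 15² / 2.3²
  = 8.9760 · 225 / 5.29
  = 381.78
Adjust for 91% response: 381.78 / 0.91 = 419.54.
Round up → n = 420.

n = 420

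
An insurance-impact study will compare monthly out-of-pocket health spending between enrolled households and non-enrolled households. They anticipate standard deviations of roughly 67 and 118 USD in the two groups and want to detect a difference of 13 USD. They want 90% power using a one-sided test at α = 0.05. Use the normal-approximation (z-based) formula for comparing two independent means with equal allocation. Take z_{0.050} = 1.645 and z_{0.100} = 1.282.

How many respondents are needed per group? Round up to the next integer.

n = (z_α + z_β)² · (σ₁² + σ₂²) / δ²
  = (1.645 + 1.282)² · (67² + 118² = 18413) / 13²
  = 8.5673 · 18413 / 169
  = 933.43
Round up → n = 934 per group.

n = 934 per group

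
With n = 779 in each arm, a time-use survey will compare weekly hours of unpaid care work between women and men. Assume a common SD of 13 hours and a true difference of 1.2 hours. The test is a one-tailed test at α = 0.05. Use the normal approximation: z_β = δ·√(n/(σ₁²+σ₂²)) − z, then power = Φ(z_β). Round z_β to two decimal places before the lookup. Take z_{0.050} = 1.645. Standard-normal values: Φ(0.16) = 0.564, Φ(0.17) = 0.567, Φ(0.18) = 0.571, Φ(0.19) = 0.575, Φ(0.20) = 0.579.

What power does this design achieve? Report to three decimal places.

Power ≈ 0.571

z_β = δ·√(n/(σ₁²+σ₂²)) − z_α
    = 1.2 · √(779/338) − 1.645
    = 1.2 · 1.51813 − 1.645
    = 1.8218 − 1.645 = 0.1768 → 0.18
Power = Φ(0.18) = 0.571.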